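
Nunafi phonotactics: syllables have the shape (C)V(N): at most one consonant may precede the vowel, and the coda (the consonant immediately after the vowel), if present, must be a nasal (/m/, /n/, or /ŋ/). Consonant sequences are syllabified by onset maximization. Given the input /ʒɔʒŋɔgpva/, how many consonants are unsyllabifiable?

The consonants /ʒ/, /g/, /p/ cannot be parsed into a legal (C)V(N) syllable (only a nasal (/m/, /n/, or /ŋ/) is licensed in coda position; onsets are limited to one consonant).

3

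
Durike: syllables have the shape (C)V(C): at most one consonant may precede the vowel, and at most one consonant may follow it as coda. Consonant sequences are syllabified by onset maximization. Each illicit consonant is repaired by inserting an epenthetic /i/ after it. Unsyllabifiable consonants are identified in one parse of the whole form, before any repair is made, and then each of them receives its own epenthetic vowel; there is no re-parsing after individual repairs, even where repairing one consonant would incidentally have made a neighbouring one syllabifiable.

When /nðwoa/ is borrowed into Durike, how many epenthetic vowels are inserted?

The unsyllabifiable consonants are /n/, /ð/; each receives one epenthetic vowel.

2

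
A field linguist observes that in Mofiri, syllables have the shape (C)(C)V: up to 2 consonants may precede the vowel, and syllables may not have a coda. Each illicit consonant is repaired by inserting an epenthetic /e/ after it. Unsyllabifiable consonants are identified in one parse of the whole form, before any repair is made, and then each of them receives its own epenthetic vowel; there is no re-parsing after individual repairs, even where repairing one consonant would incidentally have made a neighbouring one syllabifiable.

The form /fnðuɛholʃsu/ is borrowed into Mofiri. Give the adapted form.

fenðuɛholeʃsu

Syllabifying with onset maximization leaves /f/, /l/ stranded (no codas are permitted; onsets may contain at most 2 consonants).
Epenthesis after each stranded consonant: /f/ → /fe/, /l/ → /le/.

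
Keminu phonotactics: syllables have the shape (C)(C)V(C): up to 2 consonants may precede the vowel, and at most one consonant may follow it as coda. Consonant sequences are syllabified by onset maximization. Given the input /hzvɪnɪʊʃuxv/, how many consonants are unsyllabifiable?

2

Syllabifying with onset maximization leaves /h/, /v/ stranded (at most one coda consonant is licensed; onsets may contain at most 2 consonants).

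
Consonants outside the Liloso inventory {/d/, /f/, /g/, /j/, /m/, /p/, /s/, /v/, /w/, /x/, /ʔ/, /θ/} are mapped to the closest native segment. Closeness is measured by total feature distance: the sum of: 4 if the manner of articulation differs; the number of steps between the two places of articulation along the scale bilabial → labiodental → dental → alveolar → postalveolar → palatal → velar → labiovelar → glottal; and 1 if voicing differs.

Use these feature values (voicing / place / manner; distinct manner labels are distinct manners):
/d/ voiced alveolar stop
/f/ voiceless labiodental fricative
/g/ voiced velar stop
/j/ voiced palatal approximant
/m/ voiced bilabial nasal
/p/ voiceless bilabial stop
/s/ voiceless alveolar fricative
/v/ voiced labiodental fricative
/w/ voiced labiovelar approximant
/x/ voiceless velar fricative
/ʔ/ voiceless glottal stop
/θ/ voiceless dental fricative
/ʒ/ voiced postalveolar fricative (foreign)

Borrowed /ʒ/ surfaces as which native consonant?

/s/ is closest: same manner (fricative), place distance 1 (postalveolar→alveolar), voicing differs (+1); total 2. Next closest is /v/ at distance 3.

s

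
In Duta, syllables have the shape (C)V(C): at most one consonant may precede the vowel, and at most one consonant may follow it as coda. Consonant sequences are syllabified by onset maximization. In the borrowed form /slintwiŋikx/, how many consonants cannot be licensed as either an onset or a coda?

3

The consonants /s/, /t/, /x/ cannot be parsed into a legal (C)V(C) syllable (at most one coda consonant is licensed; onsets are limited to one consonant).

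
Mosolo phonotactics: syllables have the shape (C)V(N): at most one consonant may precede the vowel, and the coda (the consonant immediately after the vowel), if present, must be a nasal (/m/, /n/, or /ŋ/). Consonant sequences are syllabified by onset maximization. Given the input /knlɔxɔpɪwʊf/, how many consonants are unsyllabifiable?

Under (C)V(N), the unsyllabifiable consonants are /k/, /n/, /f/ (only a nasal (/m/, /n/, or /ŋ/) is licensed in coda position; onsets are limited to one consonant).

3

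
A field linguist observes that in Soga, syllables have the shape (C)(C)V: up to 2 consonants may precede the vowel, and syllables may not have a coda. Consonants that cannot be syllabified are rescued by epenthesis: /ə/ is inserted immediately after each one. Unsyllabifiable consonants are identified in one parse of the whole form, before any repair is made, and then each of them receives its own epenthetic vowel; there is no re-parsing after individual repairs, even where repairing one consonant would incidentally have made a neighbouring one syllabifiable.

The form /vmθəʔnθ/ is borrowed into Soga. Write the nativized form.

The consonants /v/, /ʔ/, /n/, /θ/ cannot be parsed into a legal (C)(C)V syllable (no codas are permitted; onsets may contain at most 2 consonants).
Inserting the epenthetic vowel yields /v/ → /və/, /ʔ/ → /ʔə/, /n/ → /nə/, /θ/ → /θə/.

vəmθəʔənəθə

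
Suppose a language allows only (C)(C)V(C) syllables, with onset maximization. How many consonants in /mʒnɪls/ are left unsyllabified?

2

Under (C)(C)V(C), the unsyllabifiable consonants are /m/, /s/ (at most one coda consonant is licensed; onsets may contain at most 2 consonants).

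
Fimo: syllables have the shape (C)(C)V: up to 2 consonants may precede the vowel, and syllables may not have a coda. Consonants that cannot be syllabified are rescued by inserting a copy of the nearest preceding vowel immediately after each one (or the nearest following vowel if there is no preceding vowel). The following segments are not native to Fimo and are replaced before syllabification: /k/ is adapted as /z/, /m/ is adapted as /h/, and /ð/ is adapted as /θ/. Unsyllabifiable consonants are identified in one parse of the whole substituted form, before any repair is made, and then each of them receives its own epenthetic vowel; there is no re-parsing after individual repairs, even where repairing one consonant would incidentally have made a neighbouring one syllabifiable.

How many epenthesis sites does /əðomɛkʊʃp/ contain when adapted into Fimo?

2

After substitution the input is /əθohɛzʊʃp/.
The unsyllabifiable consonants are /ʃ/, /p/; each receives one epenthetic vowel.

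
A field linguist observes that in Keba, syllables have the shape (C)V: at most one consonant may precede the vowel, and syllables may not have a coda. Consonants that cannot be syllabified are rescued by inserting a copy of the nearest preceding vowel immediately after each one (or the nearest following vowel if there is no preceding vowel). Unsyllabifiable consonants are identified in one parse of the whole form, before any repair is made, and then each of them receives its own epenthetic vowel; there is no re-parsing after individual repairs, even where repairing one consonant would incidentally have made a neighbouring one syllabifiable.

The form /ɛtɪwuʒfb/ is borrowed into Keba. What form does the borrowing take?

ɛtɪwuʒufubu

The consonants /ʒ/, /f/, /b/ cannot be parsed into a legal (C)V syllable (no codas are permitted; onsets are limited to one consonant).
Epenthesis after each stranded consonant: /ʒ/ → /ʒu/, /f/ → /fu/, /b/ → /bu/.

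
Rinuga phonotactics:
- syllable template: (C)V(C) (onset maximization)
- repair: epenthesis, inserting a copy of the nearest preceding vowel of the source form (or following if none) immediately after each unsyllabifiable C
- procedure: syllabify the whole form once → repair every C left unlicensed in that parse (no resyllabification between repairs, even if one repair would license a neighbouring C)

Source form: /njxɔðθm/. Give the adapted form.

Under (C)V(C), the unsyllabifiable consonants are /n/, /j/, /θ/, /m/ (at most one coda consonant is licensed; onsets are limited to one consonant).
Inserting the epenthetic vowel yields /n/ → /nɔ/, /j/ → /jɔ/, /θ/ → /θɔ/, /m/ → /mɔ/.

nɔjɔxɔðθɔmɔ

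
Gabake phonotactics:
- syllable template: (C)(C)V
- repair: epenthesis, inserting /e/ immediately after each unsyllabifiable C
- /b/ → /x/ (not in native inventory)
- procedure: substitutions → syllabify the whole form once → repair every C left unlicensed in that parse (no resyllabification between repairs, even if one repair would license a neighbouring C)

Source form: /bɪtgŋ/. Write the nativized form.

Substitution: /b/ → /x/, giving /xɪtgŋ/.
The consonants /t/, /g/, /ŋ/ cannot be parsed into a legal (C)(C)V syllable (no codas are permitted; onsets may contain at most 2 consonants).
Inserting the epenthetic vowel yields /t/ → /te/, /g/ → /ge/, /ŋ/ → /ŋe/.

xɪtegeŋe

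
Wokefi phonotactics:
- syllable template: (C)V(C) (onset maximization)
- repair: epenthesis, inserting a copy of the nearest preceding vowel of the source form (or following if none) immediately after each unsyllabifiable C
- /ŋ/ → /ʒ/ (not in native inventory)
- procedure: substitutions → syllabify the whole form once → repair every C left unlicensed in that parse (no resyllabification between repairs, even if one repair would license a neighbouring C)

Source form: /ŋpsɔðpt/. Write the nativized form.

ʒɔpɔsɔðpɔtɔ

Substitution: /ŋ/ → /ʒ/, giving /ʒpsɔðpt/.
The consonants /ʒ/, /p/, /p/, /t/ cannot be parsed into a legal (C)V(C) syllable (at most one coda consonant is licensed; onsets are limited to one consonant).
Inserting the epenthetic vowel yields /ʒ/ → /ʒɔ/, /p/ → /pɔ/, /p/ → /pɔ/, /t/ → /tɔ/.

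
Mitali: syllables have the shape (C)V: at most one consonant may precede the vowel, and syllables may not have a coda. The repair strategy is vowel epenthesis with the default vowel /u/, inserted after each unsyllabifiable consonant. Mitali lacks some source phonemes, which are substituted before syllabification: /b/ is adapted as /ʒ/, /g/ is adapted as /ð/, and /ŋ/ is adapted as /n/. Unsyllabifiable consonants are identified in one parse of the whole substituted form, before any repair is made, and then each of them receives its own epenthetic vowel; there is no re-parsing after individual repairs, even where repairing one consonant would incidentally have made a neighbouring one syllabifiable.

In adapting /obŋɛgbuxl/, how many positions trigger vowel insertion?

After substitution the input is /oʒnɛðʒuxl/.
The unsyllabifiable consonants are /ʒ/, /ð/, /x/, /l/; each receives one epenthetic vowel.

4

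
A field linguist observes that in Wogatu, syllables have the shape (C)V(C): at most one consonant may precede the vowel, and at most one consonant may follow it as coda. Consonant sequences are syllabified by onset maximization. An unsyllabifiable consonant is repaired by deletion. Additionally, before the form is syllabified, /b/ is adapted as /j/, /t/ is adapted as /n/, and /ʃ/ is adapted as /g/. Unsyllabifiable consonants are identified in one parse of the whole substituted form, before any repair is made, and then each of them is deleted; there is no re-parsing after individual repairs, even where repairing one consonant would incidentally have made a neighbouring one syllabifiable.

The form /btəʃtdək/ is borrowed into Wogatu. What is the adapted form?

nəgdək

Substitution: /b/ → /j/, /t/ → /n/, /ʃ/ → /g/, giving /jnəgndək/.
The consonants /j/, /n/ cannot be parsed into a legal (C)V(C) syllable (at most one coda consonant is licensed; onsets are limited to one consonant).
Deleting the stranded consonants removes /j/, /n/.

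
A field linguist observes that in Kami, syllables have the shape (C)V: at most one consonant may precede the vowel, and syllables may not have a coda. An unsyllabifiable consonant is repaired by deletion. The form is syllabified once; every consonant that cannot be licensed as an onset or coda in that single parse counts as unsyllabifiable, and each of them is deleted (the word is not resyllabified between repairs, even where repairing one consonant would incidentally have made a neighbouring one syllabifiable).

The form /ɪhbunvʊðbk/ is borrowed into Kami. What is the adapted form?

Syllabifying with onset maximization leaves /h/, /n/, /ð/, /b/, /k/ stranded (no codas are permitted; onsets are limited to one consonant).
Each unlicensed consonant is deleted: /h/, /n/, /ð/, /b/, /k/.

ɪbuvʊ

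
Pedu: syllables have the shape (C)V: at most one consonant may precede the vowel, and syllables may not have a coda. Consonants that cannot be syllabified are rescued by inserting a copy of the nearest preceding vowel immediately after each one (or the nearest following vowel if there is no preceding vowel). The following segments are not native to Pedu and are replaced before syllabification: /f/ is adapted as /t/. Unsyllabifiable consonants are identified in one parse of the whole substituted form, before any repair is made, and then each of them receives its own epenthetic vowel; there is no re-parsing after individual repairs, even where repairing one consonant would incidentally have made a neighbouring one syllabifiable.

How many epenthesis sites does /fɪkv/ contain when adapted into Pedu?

After substitution the input is /tɪkv/.
The unsyllabifiable consonants are /k/, /v/; each receives one epenthetic vowel.

2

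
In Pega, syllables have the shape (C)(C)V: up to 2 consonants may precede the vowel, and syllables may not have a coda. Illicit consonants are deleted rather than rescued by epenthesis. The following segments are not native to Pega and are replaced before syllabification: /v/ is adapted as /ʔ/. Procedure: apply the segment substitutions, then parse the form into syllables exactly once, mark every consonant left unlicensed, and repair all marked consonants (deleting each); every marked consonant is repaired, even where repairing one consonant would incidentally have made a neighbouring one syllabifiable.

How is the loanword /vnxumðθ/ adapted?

nxu

Substitution: /v/ → /ʔ/, giving /ʔnxumðθ/.
Syllabifying with onset maximization leaves /ʔ/, /m/, /ð/, /θ/ stranded (no codas are permitted; onsets may contain at most 2 consonants).
Each unlicensed consonant is deleted: /ʔ/, /m/, /ð/, /θ/.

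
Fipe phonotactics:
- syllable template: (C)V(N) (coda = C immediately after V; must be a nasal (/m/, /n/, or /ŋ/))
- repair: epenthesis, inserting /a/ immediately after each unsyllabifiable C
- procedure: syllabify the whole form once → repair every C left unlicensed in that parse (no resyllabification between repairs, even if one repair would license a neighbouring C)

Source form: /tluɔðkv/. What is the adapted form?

taluɔðakava

Under (C)V(N), the unsyllabifiable consonants are /t/, /ð/, /k/, /v/ (only a nasal (/m/, /n/, or /ŋ/) is licensed in coda position; onsets are limited to one consonant).
Each unlicensed consonant becomes the onset of a new syllable: /t/ → /ta/, /ð/ → /ða/, /k/ → /ka/, /v/ → /va/.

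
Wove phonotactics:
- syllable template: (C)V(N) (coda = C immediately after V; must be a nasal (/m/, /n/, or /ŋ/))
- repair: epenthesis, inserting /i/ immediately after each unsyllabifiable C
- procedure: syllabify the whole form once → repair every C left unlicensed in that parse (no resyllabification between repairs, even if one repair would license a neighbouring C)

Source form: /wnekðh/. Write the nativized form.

The consonants /w/, /k/, /ð/, /h/ cannot be parsed into a legal (C)V(N) syllable (only a nasal (/m/, /n/, or /ŋ/) is licensed in coda position; onsets are limited to one consonant).
Each unlicensed consonant becomes the onset of a new syllable: /w/ → /wi/, /k/ → /ki/, /ð/ → /ði/, /h/ → /hi/.

winekiðihi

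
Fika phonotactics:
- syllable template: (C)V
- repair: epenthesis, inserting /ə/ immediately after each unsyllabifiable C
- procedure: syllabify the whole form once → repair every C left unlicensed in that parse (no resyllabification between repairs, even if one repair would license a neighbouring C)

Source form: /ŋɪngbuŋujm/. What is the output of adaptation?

ŋɪnəgəbuŋujəmə

Under (C)V, the unsyllabifiable consonants are /n/, /g/, /j/, /m/ (no codas are permitted; onsets are limited to one consonant).
Each unlicensed consonant becomes the onset of a new syllable: /n/ → /nə/, /g/ → /gə/, /j/ → /jə/, /m/ → /mə/.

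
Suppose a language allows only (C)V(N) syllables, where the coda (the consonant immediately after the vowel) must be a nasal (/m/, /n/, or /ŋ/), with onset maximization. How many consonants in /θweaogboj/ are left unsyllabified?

3

Under (C)V(N), the unsyllabifiable consonants are /θ/, /g/, /j/ (only a nasal (/m/, /n/, or /ŋ/) is licensed in coda position; onsets are limited to one consonant).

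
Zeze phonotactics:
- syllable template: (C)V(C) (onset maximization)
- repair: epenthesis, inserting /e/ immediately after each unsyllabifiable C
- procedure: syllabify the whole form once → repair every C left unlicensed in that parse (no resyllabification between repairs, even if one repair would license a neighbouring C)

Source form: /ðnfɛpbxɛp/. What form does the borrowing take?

ðenefɛpbexɛp

The consonants /ð/, /n/, /b/ cannot be parsed into a legal (C)V(C) syllable (at most one coda consonant is licensed; onsets are limited to one consonant).
Inserting the epenthetic vowel yields /ð/ → /ðe/, /n/ → /ne/, /b/ → /be/.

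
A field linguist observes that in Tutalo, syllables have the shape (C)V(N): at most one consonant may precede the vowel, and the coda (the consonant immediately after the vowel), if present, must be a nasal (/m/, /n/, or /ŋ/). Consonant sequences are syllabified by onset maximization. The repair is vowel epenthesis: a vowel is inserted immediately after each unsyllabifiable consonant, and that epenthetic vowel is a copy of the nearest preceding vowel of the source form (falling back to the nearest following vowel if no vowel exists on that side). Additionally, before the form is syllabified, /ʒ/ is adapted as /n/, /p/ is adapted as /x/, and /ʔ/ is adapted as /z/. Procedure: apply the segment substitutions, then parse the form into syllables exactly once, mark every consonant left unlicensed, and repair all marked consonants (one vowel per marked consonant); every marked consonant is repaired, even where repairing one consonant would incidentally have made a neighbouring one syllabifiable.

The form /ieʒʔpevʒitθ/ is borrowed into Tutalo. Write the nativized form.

Substitution: /ʒ/ → /n/, /ʔ/ → /z/, /p/ → /x/, giving /ienzxevnitθ/.
Syllabifying with onset maximization leaves /z/, /v/, /t/, /θ/ stranded (only a nasal (/m/, /n/, or /ŋ/) is licensed in coda position; onsets are limited to one consonant).
Epenthesis after each stranded consonant: /z/ → /ze/, /v/ → /ve/, /t/ → /ti/, /θ/ → /θi/.

ienzexevenitiθi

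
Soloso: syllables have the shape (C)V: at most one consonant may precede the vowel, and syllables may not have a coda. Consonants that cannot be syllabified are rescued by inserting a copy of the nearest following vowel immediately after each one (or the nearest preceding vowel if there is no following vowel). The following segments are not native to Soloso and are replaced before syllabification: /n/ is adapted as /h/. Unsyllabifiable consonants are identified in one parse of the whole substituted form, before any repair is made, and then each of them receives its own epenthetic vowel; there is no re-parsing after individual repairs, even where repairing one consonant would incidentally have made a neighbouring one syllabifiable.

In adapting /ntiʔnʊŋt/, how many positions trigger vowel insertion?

After substitution the input is /htiʔhʊŋt/.
The unsyllabifiable consonants are /h/, /ʔ/, /ŋ/, /t/; each receives one epenthetic vowel.

4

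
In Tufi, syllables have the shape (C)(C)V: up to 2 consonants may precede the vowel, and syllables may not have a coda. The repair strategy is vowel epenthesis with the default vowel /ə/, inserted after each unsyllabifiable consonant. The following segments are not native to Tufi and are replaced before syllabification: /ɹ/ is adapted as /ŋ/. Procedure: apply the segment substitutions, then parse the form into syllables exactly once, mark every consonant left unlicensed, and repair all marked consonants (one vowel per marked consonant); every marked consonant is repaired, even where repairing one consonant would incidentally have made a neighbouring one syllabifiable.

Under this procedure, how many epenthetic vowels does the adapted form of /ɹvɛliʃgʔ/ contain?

After substitution the input is /ŋvɛliʃgʔ/.
The unsyllabifiable consonants are /ʃ/, /g/, /ʔ/; each receives one epenthetic vowel.

3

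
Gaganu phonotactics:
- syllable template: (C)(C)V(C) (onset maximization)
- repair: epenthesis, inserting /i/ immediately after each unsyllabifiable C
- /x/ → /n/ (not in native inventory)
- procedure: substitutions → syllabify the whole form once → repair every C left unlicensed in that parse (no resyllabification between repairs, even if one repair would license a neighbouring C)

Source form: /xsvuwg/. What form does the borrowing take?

nisvuwgi

Substitution: /x/ → /n/, giving /nsvuwg/.
Under (C)(C)V(C), the unsyllabifiable consonants are /n/, /g/ (at most one coda consonant is licensed; onsets may contain at most 2 consonants).
Each unlicensed consonant becomes the onset of a new syllable: /n/ → /ni/, /g/ → /gi/.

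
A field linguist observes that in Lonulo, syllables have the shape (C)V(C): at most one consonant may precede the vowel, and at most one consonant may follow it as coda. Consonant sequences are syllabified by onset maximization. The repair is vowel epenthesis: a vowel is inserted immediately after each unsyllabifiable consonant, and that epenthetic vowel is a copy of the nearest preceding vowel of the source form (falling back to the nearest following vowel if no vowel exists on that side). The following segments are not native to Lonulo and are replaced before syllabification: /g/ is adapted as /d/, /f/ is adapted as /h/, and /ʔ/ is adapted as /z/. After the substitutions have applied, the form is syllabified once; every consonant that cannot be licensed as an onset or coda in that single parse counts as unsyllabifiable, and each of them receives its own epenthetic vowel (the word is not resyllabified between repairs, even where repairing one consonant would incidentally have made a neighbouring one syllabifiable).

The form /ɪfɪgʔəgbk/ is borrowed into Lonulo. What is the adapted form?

Substitution: /f/ → /h/, /g/ → /d/, /ʔ/ → /z/, giving /ɪhɪdzədbk/.
The consonants /b/, /k/ cannot be parsed into a legal (C)V(C) syllable (at most one coda consonant is licensed; onsets are limited to one consonant).
Each unlicensed consonant becomes the onset of a new syllable: /b/ → /bə/, /k/ → /kə/.

ɪhɪdzədbəkə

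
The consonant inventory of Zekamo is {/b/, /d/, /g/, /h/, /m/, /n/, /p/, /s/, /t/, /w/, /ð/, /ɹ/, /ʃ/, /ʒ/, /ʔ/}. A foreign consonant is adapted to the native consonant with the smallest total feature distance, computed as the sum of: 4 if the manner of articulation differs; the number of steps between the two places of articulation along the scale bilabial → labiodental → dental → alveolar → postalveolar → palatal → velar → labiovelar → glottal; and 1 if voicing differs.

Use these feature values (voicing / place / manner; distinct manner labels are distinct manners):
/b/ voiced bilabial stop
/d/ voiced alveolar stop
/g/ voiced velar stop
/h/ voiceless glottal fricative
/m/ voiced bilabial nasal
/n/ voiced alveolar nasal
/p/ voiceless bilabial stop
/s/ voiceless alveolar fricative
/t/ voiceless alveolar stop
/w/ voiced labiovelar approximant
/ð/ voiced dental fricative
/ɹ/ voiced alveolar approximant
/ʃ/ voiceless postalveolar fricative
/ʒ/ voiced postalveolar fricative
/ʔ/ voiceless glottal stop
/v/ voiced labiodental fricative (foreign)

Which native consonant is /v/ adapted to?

ð

/ð/ is closest: same manner (fricative), place distance 1 (labiodental→dental), same voicing; total 1. Next closest is /s/ at distance 3.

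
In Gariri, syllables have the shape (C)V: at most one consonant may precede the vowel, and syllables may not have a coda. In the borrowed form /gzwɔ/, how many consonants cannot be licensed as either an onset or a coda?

2

Syllabifying with onset maximization leaves /g/, /z/ stranded (no codas are permitted; onsets are limited to one consonant).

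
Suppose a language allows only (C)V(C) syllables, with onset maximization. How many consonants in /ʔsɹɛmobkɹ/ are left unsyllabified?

4

Syllabifying with onset maximization leaves /ʔ/, /s/, /k/, /ɹ/ stranded (at most one coda consonant is licensed; onsets are limited to one consonant).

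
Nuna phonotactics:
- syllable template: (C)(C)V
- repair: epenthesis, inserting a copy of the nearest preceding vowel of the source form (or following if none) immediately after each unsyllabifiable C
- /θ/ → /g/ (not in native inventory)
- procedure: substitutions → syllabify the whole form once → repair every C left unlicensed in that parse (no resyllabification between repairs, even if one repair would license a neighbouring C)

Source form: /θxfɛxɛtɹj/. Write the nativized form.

gɛxfɛxɛtɛɹɛjɛ

Substitution: /θ/ → /g/, giving /gxfɛxɛtɹj/.
Syllabifying with onset maximization leaves /g/, /t/, /ɹ/, /j/ stranded (no codas are permitted; onsets may contain at most 2 consonants).
Each unlicensed consonant becomes the onset of a new syllable: /g/ → /gɛ/, /t/ → /tɛ/, /ɹ/ → /ɹɛ/, /j/ → /jɛ/.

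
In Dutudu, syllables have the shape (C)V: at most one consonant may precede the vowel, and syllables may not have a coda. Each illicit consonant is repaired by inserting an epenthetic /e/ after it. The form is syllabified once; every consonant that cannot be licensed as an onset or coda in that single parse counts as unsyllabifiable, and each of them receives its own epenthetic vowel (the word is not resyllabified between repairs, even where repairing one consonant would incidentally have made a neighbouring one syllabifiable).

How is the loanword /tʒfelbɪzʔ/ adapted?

teʒefelebɪzeʔe

Syllabifying with onset maximization leaves /t/, /ʒ/, /l/, /z/, /ʔ/ stranded (no codas are permitted; onsets are limited to one consonant).
Each unlicensed consonant becomes the onset of a new syllable: /t/ → /te/, /ʒ/ → /ʒe/, /l/ → /le/, /z/ → /ze/, /ʔ/ → /ʔe/.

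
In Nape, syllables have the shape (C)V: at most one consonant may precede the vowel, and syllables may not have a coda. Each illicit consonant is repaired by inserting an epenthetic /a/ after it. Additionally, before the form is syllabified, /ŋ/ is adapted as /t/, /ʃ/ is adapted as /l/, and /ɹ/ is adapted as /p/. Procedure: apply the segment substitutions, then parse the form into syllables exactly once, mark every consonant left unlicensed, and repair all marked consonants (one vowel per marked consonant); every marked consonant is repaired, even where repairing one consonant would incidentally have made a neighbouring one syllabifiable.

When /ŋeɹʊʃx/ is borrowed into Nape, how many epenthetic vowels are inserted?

After substitution the input is /tepʊlx/.
The unsyllabifiable consonants are /l/, /x/; each receives one epenthetic vowel.

2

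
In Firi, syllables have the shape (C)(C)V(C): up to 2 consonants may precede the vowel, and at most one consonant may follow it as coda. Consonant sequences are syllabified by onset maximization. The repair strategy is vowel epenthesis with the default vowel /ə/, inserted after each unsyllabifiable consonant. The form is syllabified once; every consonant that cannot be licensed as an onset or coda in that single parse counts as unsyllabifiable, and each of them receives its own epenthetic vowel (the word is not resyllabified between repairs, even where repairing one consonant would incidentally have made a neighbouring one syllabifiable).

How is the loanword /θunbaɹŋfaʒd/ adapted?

Under (C)(C)V(C), the unsyllabifiable consonants are /d/ (at most one coda consonant is licensed; onsets may contain at most 2 consonants).
Inserting the epenthetic vowel yields /d/ → /də/.

θunbaɹŋfaʒdə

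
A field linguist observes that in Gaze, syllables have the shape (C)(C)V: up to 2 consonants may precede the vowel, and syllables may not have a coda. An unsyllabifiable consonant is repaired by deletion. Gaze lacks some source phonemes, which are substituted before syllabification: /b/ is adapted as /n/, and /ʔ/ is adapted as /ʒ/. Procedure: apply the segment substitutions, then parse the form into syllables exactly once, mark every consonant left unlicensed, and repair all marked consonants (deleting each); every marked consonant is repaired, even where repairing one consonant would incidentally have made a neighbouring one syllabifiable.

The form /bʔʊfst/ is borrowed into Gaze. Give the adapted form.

Substitution: /b/ → /n/, /ʔ/ → /ʒ/, giving /nʒʊfst/.
Under (C)(C)V, the unsyllabifiable consonants are /f/, /s/, /t/ (no codas are permitted; onsets may contain at most 2 consonants).
Deletion applies to /f/, /s/, /t/.

nʒʊ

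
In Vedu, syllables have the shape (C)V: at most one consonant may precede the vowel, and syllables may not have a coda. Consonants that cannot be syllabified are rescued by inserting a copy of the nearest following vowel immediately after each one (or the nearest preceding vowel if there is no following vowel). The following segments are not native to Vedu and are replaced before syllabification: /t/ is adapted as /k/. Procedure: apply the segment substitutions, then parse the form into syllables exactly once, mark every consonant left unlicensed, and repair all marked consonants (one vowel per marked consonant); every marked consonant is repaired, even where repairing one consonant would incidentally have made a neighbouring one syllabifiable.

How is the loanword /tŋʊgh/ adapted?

Substitution: /t/ → /k/, giving /kŋʊgh/.
The consonants /k/, /g/, /h/ cannot be parsed into a legal (C)V syllable (no codas are permitted; onsets are limited to one consonant).
Inserting the epenthetic vowel yields /k/ → /kʊ/, /g/ → /gʊ/, /h/ → /hʊ/.

kʊŋʊgʊhʊ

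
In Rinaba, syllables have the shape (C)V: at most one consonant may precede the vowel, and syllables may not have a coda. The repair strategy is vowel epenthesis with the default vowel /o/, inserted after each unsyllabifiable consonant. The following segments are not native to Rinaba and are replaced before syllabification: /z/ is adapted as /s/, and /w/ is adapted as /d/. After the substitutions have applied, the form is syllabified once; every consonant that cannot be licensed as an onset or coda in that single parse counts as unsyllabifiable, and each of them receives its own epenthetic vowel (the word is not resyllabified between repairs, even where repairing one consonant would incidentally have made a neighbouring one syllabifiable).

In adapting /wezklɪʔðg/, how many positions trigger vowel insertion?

5

After substitution the input is /desklɪʔðg/.
The unsyllabifiable consonants are /s/, /k/, /ʔ/, /ð/, /g/; each receives one epenthetic vowel.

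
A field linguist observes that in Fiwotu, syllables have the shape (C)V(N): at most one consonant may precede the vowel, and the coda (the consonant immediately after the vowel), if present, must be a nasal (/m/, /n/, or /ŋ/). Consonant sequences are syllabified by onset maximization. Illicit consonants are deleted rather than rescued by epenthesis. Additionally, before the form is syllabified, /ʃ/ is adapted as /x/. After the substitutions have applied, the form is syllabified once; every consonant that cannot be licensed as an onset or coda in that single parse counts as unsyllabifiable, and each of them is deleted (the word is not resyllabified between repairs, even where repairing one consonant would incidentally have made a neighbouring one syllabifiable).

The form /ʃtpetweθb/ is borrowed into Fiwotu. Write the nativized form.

Substitution: /ʃ/ → /x/, giving /xtpetweθb/.
Syllabifying with onset maximization leaves /x/, /t/, /t/, /θ/, /b/ stranded (only a nasal (/m/, /n/, or /ŋ/) is licensed in coda position; onsets are limited to one consonant).
Deletion applies to /x/, /t/, /t/, /θ/, /b/.

pewe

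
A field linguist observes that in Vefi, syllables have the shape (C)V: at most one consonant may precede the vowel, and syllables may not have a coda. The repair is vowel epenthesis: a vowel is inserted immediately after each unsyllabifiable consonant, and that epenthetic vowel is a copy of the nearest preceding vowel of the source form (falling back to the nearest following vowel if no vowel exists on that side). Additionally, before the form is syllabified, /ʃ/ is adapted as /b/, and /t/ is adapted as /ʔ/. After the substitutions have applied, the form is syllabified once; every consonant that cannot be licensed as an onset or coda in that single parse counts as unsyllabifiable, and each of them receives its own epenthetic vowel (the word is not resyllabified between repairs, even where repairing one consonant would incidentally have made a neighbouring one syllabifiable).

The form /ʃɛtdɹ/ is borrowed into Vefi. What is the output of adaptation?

Substitution: /ʃ/ → /b/, /t/ → /ʔ/, giving /bɛʔdɹ/.
Under (C)V, the unsyllabifiable consonants are /ʔ/, /d/, /ɹ/ (no codas are permitted; onsets are limited to one consonant).
Epenthesis after each stranded consonant: /ʔ/ → /ʔɛ/, /d/ → /dɛ/, /ɹ/ → /ɹɛ/.

bɛʔɛdɛɹɛ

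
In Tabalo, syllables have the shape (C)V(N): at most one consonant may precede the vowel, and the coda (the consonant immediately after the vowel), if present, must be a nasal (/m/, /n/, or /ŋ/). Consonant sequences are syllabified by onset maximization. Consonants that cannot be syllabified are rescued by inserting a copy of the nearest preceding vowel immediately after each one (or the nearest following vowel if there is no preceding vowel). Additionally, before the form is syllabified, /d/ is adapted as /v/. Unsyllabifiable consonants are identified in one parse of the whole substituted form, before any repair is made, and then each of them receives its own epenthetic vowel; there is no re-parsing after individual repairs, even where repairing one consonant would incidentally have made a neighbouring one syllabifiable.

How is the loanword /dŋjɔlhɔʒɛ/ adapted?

Substitution: /d/ → /v/, giving /vŋjɔlhɔʒɛ/.
The consonants /v/, /ŋ/, /l/ cannot be parsed into a legal (C)V(N) syllable (only a nasal (/m/, /n/, or /ŋ/) is licensed in coda position; onsets are limited to one consonant).
Each unlicensed consonant becomes the onset of a new syllable: /v/ → /vɔ/, /ŋ/ → /ŋɔ/, /l/ → /lɔ/.

vɔŋɔjɔlɔhɔʒɛ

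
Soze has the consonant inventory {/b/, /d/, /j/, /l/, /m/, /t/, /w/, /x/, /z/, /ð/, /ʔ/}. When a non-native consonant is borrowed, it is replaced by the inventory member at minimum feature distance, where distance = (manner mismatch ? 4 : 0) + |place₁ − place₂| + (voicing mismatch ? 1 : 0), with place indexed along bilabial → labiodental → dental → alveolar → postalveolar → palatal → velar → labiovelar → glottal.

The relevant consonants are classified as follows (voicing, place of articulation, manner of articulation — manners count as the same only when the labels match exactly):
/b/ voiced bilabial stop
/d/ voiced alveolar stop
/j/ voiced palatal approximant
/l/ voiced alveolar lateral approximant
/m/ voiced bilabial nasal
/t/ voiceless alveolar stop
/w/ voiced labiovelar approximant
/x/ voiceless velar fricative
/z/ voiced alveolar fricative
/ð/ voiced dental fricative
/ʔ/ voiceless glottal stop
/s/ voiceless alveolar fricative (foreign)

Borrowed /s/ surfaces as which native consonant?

/z/ is closest: same manner (fricative), place distance 0 (alveolar→alveolar), voicing differs (+1); total 1. Next closest is /ð/ at distance 2.

z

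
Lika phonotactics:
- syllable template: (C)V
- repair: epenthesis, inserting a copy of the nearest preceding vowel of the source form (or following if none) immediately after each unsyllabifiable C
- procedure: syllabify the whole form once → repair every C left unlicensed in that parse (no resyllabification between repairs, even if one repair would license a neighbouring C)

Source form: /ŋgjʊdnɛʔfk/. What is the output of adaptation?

Under (C)V, the unsyllabifiable consonants are /ŋ/, /g/, /d/, /ʔ/, /f/, /k/ (no codas are permitted; onsets are limited to one consonant).
Epenthesis after each stranded consonant: /ŋ/ → /ŋʊ/, /g/ → /gʊ/, /d/ → /dʊ/, /ʔ/ → /ʔɛ/, /f/ → /fɛ/, /k/ → /kɛ/.

ŋʊgʊjʊdʊnɛʔɛfɛkɛ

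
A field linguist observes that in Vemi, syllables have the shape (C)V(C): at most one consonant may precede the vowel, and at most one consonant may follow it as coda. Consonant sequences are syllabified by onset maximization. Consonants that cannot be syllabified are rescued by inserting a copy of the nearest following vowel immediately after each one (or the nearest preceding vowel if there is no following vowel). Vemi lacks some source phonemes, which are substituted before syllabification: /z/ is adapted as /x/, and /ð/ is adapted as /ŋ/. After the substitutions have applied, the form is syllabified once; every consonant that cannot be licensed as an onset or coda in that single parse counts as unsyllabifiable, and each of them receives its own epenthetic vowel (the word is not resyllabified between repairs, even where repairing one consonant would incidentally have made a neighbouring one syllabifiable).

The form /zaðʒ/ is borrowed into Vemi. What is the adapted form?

Substitution: /z/ → /x/, /ð/ → /ŋ/, giving /xaŋʒ/.
Under (C)V(C), the unsyllabifiable consonants are /ʒ/ (at most one coda consonant is licensed; onsets are limited to one consonant).
Epenthesis after each stranded consonant: /ʒ/ → /ʒa/.

xaŋʒa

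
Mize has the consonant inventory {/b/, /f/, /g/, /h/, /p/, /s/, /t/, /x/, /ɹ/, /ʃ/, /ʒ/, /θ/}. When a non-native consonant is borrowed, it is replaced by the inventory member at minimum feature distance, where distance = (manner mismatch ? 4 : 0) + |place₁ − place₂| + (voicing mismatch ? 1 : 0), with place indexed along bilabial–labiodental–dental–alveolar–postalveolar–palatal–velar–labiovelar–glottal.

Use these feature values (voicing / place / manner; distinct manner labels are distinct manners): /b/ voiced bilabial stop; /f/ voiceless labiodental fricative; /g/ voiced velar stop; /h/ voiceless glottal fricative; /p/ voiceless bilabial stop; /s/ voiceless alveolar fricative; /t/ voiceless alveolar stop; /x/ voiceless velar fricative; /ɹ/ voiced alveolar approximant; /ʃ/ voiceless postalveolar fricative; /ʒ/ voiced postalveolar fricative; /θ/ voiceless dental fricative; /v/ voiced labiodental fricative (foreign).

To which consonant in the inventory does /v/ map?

/f/ is closest: same manner (fricative), place distance 0 (labiodental→labiodental), voicing differs (+1); total 1. Next closest is /θ/ at distance 2.

f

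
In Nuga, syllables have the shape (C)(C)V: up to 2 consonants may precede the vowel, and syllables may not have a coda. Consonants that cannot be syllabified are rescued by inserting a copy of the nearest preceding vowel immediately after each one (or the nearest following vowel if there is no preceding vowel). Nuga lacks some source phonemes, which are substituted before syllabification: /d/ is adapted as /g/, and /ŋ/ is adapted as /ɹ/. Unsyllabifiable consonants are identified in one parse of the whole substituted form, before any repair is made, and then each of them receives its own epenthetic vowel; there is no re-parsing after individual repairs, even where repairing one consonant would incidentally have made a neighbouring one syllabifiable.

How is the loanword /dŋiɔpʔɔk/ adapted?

gɹiɔpʔɔkɔ

Substitution: /d/ → /g/, /ŋ/ → /ɹ/, giving /gɹiɔpʔɔk/.
Syllabifying with onset maximization leaves /k/ stranded (no codas are permitted; onsets may contain at most 2 consonants).
Inserting the epenthetic vowel yields /k/ → /kɔ/.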